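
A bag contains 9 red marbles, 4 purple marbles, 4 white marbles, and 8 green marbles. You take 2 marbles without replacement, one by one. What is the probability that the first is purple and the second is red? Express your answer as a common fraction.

Chain rule:
P = 4/25 × 9/24 = 36/600 = 3/50.

3/50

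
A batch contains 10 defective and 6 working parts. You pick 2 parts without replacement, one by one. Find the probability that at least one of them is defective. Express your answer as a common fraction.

7/8

P(no defective) = 6/16 × 5/15 = 30/240 = 1/8.
P(at least one) = 1 − 1/8 = 7/8.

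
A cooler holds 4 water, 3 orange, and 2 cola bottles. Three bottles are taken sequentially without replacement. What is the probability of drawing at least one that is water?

P(no water) = 5/9 × 4/8 × 3/7 = 60/504 = 5/42.
P(at least one) = 1 − 5/42 = 37/42.

37/42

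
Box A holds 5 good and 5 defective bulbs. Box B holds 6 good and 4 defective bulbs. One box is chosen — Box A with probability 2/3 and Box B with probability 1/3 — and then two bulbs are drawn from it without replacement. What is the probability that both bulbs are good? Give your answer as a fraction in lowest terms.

From Box A: P(both good) = (5/10)(4/9) = 2/9.
From Box B: P(both good) = (6/10)(5/9) = 1/3.
Total probability = (2/3)(2/9) + (1/3)(1/3) = 7/27.

7/27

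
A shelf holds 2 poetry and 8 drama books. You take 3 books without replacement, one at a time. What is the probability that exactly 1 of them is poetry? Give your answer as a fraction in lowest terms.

7/15

One ordering (poetry drawn first) has probability 2/10 × 8/9 × 7/8 = 112/720 = 7/45.
There are C(3,1) = 3 such orderings, each equally likely, so P = 3 × 7/45 = 7/15.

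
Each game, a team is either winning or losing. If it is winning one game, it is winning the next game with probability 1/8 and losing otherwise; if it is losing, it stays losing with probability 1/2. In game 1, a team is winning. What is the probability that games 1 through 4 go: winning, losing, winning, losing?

49/128

Game 1 is given. For each transition, use the conditional probability from the current state:
P(losing | winning) = 7/8; P(winning | losing) = 1/2; P(losing | winning) = 7/8.
P = 7/8 × 1/2 × 7/8 = 49/128.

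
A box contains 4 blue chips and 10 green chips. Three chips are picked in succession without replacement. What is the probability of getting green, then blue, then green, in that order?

15/91

Chain rule:
P = 10/14 × 4/13 × 9/12 = 360/2184 = 15/91.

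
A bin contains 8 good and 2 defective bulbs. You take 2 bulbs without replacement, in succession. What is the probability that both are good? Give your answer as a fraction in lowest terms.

P(all good) = 8/10 × 7/9 = 56/90 = 28/45.

28/45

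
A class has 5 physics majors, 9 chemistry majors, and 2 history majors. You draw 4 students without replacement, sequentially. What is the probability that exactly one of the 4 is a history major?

One ordering (a history major drawn first) has probability 2/16 × 14/15 × 13/14 × 12/13 = 4368/43680 = 1/10.
There are C(4,1) = 4 such orderings, each equally likely, so P = 4 × 1/10 = 2/5.

2/5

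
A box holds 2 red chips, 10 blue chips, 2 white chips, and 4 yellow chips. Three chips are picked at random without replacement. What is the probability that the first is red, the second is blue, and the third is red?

Multiply the probability of each draw given the previous ones:
P = 2/18 × 10/17 × 1/16 = 20/4896 = 5/1224.

5/1224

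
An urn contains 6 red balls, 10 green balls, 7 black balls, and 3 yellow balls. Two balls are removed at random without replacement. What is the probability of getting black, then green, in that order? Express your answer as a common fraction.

7/65

Multiply the probability of each draw given the previous ones:
P = 7/26 × 10/25 = 70/650 = 7/65.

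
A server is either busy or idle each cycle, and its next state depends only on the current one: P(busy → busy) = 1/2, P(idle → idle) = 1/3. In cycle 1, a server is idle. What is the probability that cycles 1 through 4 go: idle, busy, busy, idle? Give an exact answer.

Cycle 1 is given. For each transition, use the conditional probability from the current state:
P(busy | idle) = 2/3; P(busy | busy) = 1/2; P(idle | busy) = 1/2.
P = 2/3 × 1/2 × 1/2 = 2/12 = 1/6.

1/6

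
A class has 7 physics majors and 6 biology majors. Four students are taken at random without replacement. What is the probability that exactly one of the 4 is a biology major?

One ordering (a biology major drawn first) has probability 6/13 × 7/12 × 6/11 × 5/10 = 1260/17160 = 21/286.
There are C(4,1) = 4 such orderings, each equally likely, so P = 4 × 21/286 = 42/143.

42/143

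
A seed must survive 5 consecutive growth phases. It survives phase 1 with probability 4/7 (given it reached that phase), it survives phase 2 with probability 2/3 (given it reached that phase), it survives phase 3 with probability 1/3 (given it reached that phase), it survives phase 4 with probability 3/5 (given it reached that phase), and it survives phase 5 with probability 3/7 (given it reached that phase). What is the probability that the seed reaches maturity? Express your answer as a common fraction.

Each stage is reached only if all earlier stages succeed, so
P = 4/7 × 2/3 × 1/3 × 3/5 × 3/7 = 72/2205 = 8/245.

8/245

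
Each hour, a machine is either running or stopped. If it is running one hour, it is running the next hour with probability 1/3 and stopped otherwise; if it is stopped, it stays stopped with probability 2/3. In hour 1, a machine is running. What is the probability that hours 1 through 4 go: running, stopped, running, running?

Hour 1 is given. For each transition, use the conditional probability from the current state:
P(stopped | running) = 2/3; P(running | stopped) = 1/3; P(running | running) = 1/3.
P = 2/3 × 1/3 × 1/3 = 2/27.

2/27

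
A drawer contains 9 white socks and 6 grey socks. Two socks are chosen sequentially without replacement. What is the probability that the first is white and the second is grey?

Each draw changes the counts, so multiply the conditional probabilities along the sequence:
P = 9/15 × 6/14 = 54/210 = 9/35.

9/35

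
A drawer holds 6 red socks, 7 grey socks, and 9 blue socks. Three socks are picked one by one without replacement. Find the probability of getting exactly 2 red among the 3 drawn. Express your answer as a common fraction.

12/77

One ordering (red drawn first) has probability 6/22 × 5/21 × 16/20 = 480/9240 = 4/77.
There are C(3,2) = 3 such orderings, each equally likely, so P = 3 × 4/77 = 12/77.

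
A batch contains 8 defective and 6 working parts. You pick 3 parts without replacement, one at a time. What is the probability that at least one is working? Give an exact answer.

P(no working) = 8/14 × 7/13 × 6/12 = 336/2184 = 2/13.
P(at least one) = 1 − 2/13 = 11/13.

11/13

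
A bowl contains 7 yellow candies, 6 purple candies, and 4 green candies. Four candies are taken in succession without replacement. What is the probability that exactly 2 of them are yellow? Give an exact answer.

One ordering (yellow drawn first) has probability 7/17 × 6/16 × 10/15 × 9/14 = 3780/57120 = 9/136.
There are C(4,2) = 6 such orderings, each equally likely, so P = 6 × 9/136 = 27/68.

27/68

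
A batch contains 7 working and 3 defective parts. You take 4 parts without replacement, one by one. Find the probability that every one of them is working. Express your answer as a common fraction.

1/6

P(all working) = 7/10 × 6/9 × 5/8 × 4/7 = 840/5040 = 1/6.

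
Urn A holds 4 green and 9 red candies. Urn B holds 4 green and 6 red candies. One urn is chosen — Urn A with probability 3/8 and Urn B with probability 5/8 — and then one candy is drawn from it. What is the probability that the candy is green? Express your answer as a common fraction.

From Urn A: P(green) = 4/13.
From Urn B: P(green) = 4/10.
Total probability = (3/8)(4/13) + (5/8)(4/10) = 19/52.

19/52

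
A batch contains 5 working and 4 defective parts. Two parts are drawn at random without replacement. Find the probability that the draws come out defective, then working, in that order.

5/18

Chain rule:
P = 4/9 × 5/8 = 20/72 = 5/18.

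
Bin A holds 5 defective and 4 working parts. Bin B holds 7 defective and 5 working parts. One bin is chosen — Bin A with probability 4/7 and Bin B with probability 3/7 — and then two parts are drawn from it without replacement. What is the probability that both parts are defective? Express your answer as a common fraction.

From Bin A: P(both defective) = (5/9)(4/8) = 5/18.
From Bin B: P(both defective) = (7/12)(6/11) = 7/22.
Total probability = (4/7)(5/18) + (3/7)(7/22) = 409/1386.

409/1386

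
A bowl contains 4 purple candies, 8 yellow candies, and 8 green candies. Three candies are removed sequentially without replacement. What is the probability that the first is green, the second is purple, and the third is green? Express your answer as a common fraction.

Chain rule:
P = 8/20 × 4/19 × 7/18 = 224/6840 = 28/855.

28/855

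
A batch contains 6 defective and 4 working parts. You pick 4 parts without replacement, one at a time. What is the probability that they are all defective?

1/14

P(all defective) = 6/10 × 5/9 × 4/8 × 3/7 = 360/5040 = 1/14.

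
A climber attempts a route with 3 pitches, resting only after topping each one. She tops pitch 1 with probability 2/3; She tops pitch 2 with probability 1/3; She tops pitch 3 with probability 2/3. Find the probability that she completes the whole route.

4/27

Multiplying along the chain,
P = 2/3 × 1/3 × 2/3 = 4/27.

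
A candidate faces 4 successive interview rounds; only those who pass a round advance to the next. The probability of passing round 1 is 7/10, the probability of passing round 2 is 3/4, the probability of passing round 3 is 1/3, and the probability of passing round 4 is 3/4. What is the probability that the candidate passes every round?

Multiplying along the chain,
P = 7/10 × 3/4 × 1/3 × 3/4 = 63/480 = 21/160.

21/160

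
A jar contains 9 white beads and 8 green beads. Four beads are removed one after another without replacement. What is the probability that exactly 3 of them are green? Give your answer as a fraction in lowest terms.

18/85

One ordering (green drawn first) has probability 8/17 × 7/16 × 6/15 × 9/14 = 3024/57120 = 9/170.
There are C(4,3) = 4 such orderings, each equally likely, so P = 4 × 9/170 = 18/85.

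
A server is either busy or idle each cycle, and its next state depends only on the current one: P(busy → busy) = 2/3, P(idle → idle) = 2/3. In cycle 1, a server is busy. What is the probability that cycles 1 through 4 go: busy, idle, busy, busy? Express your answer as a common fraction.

2/27

Cycle 1 is given. For each transition, use the conditional probability from the current state:
P(idle | busy) = 1/3; P(busy | idle) = 1/3; P(busy | busy) = 2/3.
P = 1/3 × 1/3 × 2/3 = 2/27.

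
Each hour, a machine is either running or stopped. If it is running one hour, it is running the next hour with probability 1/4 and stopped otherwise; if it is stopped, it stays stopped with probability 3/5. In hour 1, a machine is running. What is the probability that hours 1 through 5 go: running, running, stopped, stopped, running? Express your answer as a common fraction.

9/200

Hour 1 is given. For each transition, use the conditional probability from the current state:
P(running | running) = 1/4; P(stopped | running) = 3/4; P(stopped | stopped) = 3/5; P(running | stopped) = 2/5.
P = 1/4 × 3/4 × 3/5 × 2/5 = 18/400 = 9/200.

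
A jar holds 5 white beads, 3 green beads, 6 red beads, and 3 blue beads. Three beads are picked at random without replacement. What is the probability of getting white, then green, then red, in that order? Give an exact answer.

Each draw changes the counts, so multiply the conditional probabilities along the sequence:
P = 5/17 × 3/16 × 6/15 = 90/4080 = 3/136.

3/136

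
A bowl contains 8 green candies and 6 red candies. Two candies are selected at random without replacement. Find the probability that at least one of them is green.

76/91

P(no green) = 6/14 × 5/13 = 30/182 = 15/91.
P(at least one) = 1 − 15/91 = 76/91.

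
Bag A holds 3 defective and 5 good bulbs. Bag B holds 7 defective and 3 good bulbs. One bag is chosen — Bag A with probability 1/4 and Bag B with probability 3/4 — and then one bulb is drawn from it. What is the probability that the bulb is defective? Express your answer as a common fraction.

From Bag A: P(defective) = 3/8.
From Bag B: P(defective) = 7/10.
Total probability = (1/4)(3/8) + (3/4)(7/10) = 99/160.

99/160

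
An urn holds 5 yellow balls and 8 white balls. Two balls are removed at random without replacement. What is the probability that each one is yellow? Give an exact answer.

5/39

P(every draw is yellow) = 5/13 × 4/12 = 20/156 = 5/39.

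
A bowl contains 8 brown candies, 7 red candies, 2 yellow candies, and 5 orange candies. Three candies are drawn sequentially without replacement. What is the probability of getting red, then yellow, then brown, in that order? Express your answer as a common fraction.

2/165

Each draw changes the counts, so multiply the conditional probabilities along the sequence:
P = 7/22 × 2/21 × 8/20 = 112/9240 = 2/165.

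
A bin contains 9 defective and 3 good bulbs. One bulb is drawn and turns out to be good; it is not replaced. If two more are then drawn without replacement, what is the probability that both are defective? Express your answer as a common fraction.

36/55

After the first draw, 9 of the remaining 11 bulbs are defective.
P = 9/11 × 8/10 = 72/110 = 36/55.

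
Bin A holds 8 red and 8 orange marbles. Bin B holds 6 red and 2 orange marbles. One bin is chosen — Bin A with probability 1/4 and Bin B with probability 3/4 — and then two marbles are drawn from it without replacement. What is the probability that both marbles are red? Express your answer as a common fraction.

From Bin A: P(both red) = (8/16)(7/15) = 7/30.
From Bin B: P(both red) = (6/8)(5/7) = 15/28.
Total probability = (1/4)(7/30) + (3/4)(15/28) = 773/1680.

773/1680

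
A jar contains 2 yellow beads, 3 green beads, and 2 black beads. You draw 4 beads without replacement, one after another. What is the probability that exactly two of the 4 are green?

18/35

One ordering (green drawn first) has probability 3/7 × 2/6 × 4/5 × 3/4 = 72/840 = 3/35.
There are C(4,2) = 6 such orderings, each equally likely, so P = 6 × 3/35 = 18/35.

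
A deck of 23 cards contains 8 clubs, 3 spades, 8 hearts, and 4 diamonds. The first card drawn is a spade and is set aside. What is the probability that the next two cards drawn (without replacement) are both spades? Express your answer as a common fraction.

After the first draw, 2 of the remaining 22 cards are spades.
P = 2/22 × 1/21 = 2/462 = 1/231.

1/231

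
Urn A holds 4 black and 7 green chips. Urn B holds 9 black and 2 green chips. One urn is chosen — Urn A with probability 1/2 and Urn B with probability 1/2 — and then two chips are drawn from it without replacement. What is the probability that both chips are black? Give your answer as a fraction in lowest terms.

21/55

From Urn A: P(both black) = (4/11)(3/10) = 6/55.
From Urn B: P(both black) = (9/11)(8/10) = 36/55.
Total probability = (1/2)(6/55) + (1/2)(36/55) = 21/55.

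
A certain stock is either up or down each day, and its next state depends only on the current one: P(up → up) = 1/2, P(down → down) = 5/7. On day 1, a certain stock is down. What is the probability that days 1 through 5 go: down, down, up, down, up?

10/343

Day 1 is given. For each transition, use the conditional probability from the current state:
P(down | down) = 5/7; P(up | down) = 2/7; P(down | up) = 1/2; P(up | down) = 2/7.
P = 5/7 × 2/7 × 1/2 × 2/7 = 20/686 = 10/343.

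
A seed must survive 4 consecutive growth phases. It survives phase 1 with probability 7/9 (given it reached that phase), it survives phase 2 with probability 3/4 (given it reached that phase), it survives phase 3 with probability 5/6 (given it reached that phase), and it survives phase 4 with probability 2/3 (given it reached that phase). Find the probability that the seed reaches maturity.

Each stage is reached only if all earlier stages succeed, so
P = 7/9 × 3/4 × 5/6 × 2/3 = 210/648 = 35/108.

35/108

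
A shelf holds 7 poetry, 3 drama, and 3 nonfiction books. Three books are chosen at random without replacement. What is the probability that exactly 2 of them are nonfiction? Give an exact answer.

One ordering (nonfiction drawn first) has probability 3/13 × 2/12 × 10/11 = 60/1716 = 5/143.
There are C(3,2) = 3 such orderings, each equally likely, so P = 3 × 5/143 = 15/143.

15/143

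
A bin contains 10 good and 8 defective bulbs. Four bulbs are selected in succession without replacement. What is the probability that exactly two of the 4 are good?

One ordering (good drawn first) has probability 10/18 × 9/17 × 8/16 × 7/15 = 5040/73440 = 7/102.
There are C(4,2) = 6 such orderings, each equally likely, so P = 6 × 7/102 = 7/17.

7/17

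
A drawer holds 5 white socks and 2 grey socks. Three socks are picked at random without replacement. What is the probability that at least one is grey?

P(no grey) = 5/7 × 4/6 × 3/5 = 60/210 = 2/7.
P(at least one) = 1 − 2/7 = 5/7.

5/7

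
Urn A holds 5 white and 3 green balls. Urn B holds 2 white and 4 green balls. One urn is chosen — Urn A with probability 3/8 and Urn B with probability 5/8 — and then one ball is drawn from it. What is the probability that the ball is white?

85/192

From Urn A: P(white) = 5/8.
From Urn B: P(white) = 2/6.
Total probability = (3/8)(5/8) + (5/8)(2/6) = 85/192.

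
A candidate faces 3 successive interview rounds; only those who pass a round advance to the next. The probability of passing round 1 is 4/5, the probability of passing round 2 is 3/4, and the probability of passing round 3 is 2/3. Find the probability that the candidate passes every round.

Each stage is reached only if all earlier stages succeed, so
P = 4/5 × 3/4 × 2/3 = 24/60 = 2/5.

2/5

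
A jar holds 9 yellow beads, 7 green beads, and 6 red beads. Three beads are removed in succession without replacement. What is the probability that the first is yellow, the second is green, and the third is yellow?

3/55

Chain rule:
P = 9/22 × 7/21 × 8/20 = 504/9240 = 3/55.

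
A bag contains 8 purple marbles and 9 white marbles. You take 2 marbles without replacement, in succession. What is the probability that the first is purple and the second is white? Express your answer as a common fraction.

9/34

Multiply the probability of each draw given the previous ones:
P = 8/17 × 9/16 = 72/272 = 9/34.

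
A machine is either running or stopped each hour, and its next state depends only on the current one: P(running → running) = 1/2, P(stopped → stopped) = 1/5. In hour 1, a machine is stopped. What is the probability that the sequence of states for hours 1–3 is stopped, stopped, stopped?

Hour 1 is given. For each transition, use the conditional probability from the current state:
P(stopped | stopped) = 1/5; P(stopped | stopped) = 1/5.
P = 1/5 × 1/5 = 1/25.

1/25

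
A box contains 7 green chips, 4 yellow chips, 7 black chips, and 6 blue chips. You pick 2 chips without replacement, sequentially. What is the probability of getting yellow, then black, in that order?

Each draw changes the counts, so multiply the conditional probabilities along the sequence:
P = 4/24 × 7/23 = 28/552 = 7/138.

7/138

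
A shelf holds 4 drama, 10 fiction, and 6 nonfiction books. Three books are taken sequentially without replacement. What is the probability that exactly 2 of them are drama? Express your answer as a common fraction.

8/95

One ordering (drama drawn first) has probability 4/20 × 3/19 × 16/18 = 192/6840 = 8/285.
There are C(3,2) = 3 such orderings, each equally likely, so P = 3 × 8/285 = 8/95.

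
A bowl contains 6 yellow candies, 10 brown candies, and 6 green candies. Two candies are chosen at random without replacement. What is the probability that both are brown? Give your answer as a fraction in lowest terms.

15/77

P(every draw is brown) = 10/22 × 9/21 = 90/462 = 15/77.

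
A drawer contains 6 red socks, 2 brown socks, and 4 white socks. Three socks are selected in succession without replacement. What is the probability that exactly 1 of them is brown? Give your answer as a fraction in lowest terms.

9/22

One ordering (brown drawn first) has probability 2/12 × 10/11 × 9/10 = 180/1320 = 3/22.
There are C(3,1) = 3 such orderings, each equally likely, so P = 3 × 3/22 = 9/22.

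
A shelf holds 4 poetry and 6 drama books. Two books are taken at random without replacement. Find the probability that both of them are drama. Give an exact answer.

1/3

P(all drama) = 6/10 × 5/9 = 30/90 = 1/3.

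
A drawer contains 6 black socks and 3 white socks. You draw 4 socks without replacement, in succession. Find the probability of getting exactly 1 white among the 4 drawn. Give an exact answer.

10/21

One ordering (white drawn first) has probability 3/9 × 6/8 × 5/7 × 4/6 = 360/3024 = 5/42.
There are C(4,1) = 4 such orderings, each equally likely, so P = 4 × 5/42 = 10/21.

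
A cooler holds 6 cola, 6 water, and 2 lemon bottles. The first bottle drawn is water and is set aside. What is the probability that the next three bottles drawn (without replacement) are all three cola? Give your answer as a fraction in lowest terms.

10/143

After the first draw, 6 of the remaining 13 bottles are cola.
P = 6/13 × 5/12 × 4/11 = 120/1716 = 10/143.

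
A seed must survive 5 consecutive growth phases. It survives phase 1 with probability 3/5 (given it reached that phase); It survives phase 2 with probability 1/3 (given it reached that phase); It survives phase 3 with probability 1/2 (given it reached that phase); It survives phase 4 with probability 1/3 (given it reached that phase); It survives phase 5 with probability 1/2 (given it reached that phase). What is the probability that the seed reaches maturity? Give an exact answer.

The events are sequential, so multiply the conditional probabilities:
P = 3/5 × 1/3 × 1/2 × 1/3 × 1/2 = 3/180 = 1/60.

1/60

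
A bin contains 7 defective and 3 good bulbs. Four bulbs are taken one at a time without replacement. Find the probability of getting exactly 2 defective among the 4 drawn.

3/10

One ordering (defective drawn first) has probability 7/10 × 6/9 × 3/8 × 2/7 = 252/5040 = 1/20.
There are C(4,2) = 6 such orderings, each equally likely, so P = 6 × 1/20 = 3/10.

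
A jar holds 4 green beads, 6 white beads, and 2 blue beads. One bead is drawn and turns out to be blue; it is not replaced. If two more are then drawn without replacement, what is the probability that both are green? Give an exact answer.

6/55

With the first bead removed, 4 green remain out of 11.
P = 4/11 × 3/10 = 12/110 = 6/55.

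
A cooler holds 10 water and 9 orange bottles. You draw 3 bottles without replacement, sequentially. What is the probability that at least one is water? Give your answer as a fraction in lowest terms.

P(no water) = 9/19 × 8/18 × 7/17 = 504/5814 = 28/323.
P(at least one) = 1 − 28/323 = 295/323.

295/323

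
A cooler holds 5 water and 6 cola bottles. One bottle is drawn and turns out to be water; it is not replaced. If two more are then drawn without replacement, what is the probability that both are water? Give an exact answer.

After the first draw, 4 of the remaining 10 bottles are water.
P = 4/10 × 3/9 = 12/90 = 2/15.

2/15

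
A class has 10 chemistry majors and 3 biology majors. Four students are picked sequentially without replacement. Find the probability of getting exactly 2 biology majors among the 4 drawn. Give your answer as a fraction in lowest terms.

27/143

One ordering (biology majors drawn first) has probability 3/13 × 2/12 × 10/11 × 9/10 = 540/17160 = 9/286.
There are C(4,2) = 6 such orderings, each equally likely, so P = 6 × 9/286 = 27/143.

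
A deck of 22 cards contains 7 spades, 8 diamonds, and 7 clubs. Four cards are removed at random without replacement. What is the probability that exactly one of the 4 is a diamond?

One ordering (a diamond drawn first) has probability 8/22 × 14/21 × 13/20 × 12/19 = 17472/175560 = 104/1045.
There are C(4,1) = 4 such orderings, each equally likely, so P = 4 × 104/1045 = 416/1045.

416/1045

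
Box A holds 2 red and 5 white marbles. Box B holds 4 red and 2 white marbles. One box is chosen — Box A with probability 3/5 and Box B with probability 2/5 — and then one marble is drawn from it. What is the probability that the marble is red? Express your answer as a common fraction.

46/105

From Box A: P(red) = 2/7.
From Box B: P(red) = 4/6.
Total probability = (3/5)(2/7) + (2/5)(4/6) = 46/105.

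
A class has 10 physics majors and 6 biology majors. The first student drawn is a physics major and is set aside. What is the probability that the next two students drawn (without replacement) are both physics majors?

After the first draw, 9 of the remaining 15 students are physics majors.
P = 9/15 × 8/14 = 72/210 = 12/35.

12/35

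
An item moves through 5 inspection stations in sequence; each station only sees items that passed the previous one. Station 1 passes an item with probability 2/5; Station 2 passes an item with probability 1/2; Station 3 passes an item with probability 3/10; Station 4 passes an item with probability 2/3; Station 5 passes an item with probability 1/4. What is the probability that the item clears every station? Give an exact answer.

Each stage is reached only if all earlier stages succeed, so
P = 2/5 × 1/2 × 3/10 × 2/3 × 1/4 = 12/1200 = 1/100.

1/100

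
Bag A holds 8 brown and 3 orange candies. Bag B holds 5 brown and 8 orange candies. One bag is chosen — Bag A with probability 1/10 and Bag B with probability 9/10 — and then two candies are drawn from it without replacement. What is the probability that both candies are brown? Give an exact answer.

From Bag A: P(both brown) = (8/11)(7/10) = 28/55.
From Bag B: P(both brown) = (5/13)(4/12) = 5/39.
Total probability = (1/10)(28/55) + (9/10)(5/39) = 1189/7150.

1189/7150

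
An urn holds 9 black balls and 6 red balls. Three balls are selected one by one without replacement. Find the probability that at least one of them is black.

P(no black) = 6/15 × 5/14 × 4/13 = 120/2730 = 4/91.
P(at least one) = 1 − 4/91 = 87/91.

87/91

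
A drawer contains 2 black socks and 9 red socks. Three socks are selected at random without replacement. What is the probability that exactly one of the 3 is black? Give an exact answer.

24/55

One ordering (black drawn first) has probability 2/11 × 9/10 × 8/9 = 144/990 = 8/55.
There are C(3,1) = 3 such orderings, each equally likely, so P = 3 × 8/55 = 24/55.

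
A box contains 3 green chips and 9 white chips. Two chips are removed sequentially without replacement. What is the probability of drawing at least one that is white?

P(no white) = 3/12 × 2/11 = 6/132 = 1/22.
P(at least one) = 1 − 1/22 = 21/22.

21/22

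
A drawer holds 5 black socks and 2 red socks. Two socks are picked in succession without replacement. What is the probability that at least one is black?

20/21

P(no black) = 2/7 × 1/6 = 2/42 = 1/21.
P(at least one) = 1 − 1/21 = 20/21.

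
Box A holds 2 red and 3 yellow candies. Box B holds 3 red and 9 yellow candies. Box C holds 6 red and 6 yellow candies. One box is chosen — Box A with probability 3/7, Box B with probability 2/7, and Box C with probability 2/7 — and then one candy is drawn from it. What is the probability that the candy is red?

From Box A: P(red) = 2/5.
From Box B: P(red) = 3/12.
From Box C: P(red) = 6/12.
Total probability = (3/7)(2/5) + (2/7)(3/12) + (2/7)(6/12) = 27/70.

27/70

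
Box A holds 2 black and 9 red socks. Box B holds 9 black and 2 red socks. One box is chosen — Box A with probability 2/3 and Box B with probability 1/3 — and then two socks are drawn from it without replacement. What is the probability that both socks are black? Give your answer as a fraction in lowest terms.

From Box A: P(both black) = (2/11)(1/10) = 1/55.
From Box B: P(both black) = (9/11)(8/10) = 36/55.
Total probability = (2/3)(1/55) + (1/3)(36/55) = 38/165.

38/165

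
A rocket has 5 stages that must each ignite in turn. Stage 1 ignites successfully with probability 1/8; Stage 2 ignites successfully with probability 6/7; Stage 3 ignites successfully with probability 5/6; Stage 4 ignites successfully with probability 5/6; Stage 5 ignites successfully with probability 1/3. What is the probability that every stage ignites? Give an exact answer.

25/1008

The events are sequential, so multiply the conditional probabilities:
P = 1/8 × 6/7 × 5/6 × 5/6 × 1/3 = 150/6048 = 25/1008.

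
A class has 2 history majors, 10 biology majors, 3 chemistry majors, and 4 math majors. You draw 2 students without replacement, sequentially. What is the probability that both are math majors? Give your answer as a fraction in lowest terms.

P(all math majors) = 4/19 × 3/18 = 12/342 = 2/57.

2/57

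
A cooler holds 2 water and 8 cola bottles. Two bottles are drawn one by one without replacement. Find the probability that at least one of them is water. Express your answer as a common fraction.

17/45

P(no water) = 8/10 × 7/9 = 56/90 = 28/45.
P(at least one) = 1 − 28/45 = 17/45.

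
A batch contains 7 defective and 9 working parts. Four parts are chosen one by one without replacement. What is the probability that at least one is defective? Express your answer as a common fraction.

121/130

P(no defective) = 9/16 × 8/15 × 7/14 × 6/13 = 3024/43680 = 9/130.
P(at least one) = 1 − 9/130 = 121/130.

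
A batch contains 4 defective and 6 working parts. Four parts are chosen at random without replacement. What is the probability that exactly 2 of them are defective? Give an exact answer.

3/7

One ordering (defective drawn first) has probability 4/10 × 3/9 × 6/8 × 5/7 = 360/5040 = 1/14.
There are C(4,2) = 6 such orderings, each equally likely, so P = 6 × 1/14 = 3/7.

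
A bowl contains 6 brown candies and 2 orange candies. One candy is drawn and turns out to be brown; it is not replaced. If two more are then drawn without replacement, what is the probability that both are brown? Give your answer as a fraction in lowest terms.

After the first draw, 5 of the remaining 7 candies are brown.
P = 5/7 × 4/6 = 20/42 = 10/21.

10/21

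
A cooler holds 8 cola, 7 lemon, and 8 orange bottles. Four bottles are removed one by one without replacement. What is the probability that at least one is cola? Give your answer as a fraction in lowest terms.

214/253

P(no cola) = 15/23 × 14/22 × 13/21 × 12/20 = 32760/212520 = 39/253.
P(at least one) = 1 − 39/253 = 214/253.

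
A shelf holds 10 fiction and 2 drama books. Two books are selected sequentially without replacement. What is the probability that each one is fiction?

P(every draw is fiction) = 10/12 × 9/11 = 90/132 = 15/22.

15/22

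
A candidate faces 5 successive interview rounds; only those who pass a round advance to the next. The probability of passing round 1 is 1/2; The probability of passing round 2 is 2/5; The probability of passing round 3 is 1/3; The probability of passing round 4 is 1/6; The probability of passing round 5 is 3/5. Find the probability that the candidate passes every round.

The events are sequential, so multiply the conditional probabilities:
P = 1/2 × 2/5 × 1/3 × 1/6 × 3/5 = 6/900 = 1/150.

1/150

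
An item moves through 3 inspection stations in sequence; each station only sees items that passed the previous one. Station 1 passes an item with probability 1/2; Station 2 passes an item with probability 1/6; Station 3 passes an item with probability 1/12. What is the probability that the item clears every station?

Multiplying along the chain,
P = 1/2 × 1/6 × 1/12 = 1/144.

1/144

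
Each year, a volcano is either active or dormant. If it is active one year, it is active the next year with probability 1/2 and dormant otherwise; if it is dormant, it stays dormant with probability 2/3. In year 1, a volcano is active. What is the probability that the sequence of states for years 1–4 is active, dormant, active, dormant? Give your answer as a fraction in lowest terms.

1/12

Year 1 is given. For each transition, use the conditional probability from the current state:
P(dormant | active) = 1/2; P(active | dormant) = 1/3; P(dormant | active) = 1/2.
P = 1/2 × 1/3 × 1/2 = 1/12.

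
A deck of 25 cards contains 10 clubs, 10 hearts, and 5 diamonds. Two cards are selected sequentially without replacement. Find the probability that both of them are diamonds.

1/30

P = 5/25 × 4/24 = 20/600 = 1/30.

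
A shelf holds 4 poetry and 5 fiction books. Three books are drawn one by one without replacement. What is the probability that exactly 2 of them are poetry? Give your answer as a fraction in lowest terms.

5/14

One ordering (poetry drawn first) has probability 4/9 × 3/8 × 5/7 = 60/504 = 5/42.
There are C(3,2) = 3 such orderings, each equally likely, so P = 3 × 5/42 = 5/14.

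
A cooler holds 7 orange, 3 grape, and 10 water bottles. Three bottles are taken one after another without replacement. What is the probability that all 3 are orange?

7/228

P(every draw is orange) = 7/20 × 6/19 × 5/18 = 210/6840 = 7/228.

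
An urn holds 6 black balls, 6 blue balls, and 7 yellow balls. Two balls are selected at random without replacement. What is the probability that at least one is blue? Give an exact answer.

P(no blue) = 13/19 × 12/18 = 156/342 = 26/57.
P(at least one) = 1 − 26/57 = 31/57.

31/57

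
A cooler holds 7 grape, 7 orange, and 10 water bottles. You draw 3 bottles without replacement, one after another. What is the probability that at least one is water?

415/506

P(no water) = 14/24 × 13/23 × 12/22 = 2184/12144 = 91/506.
P(at least one) = 1 − 91/506 = 415/506.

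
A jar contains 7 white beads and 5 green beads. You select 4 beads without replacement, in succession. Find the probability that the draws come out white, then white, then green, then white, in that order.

35/396

Chain rule:
P = 7/12 × 6/11 × 5/10 × 5/9 = 1050/11880 = 35/396.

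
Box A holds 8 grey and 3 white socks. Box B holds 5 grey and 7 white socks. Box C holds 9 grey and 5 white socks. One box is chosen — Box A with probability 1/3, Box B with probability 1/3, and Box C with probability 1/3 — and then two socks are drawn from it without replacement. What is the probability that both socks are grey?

From Box A: P(both grey) = (8/11)(7/10) = 28/55.
From Box B: P(both grey) = (5/12)(4/11) = 5/33.
From Box C: P(both grey) = (9/14)(8/13) = 36/91.
Total probability = (1/3)(28/55) + (1/3)(5/33) + (1/3)(36/91) = 15859/45045.

15859/45045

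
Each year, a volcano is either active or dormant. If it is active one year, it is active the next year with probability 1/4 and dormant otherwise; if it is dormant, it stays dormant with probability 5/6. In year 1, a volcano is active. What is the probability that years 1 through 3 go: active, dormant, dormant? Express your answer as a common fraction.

Year 1 is given. For each transition, use the conditional probability from the current state:
P(dormant | active) = 3/4; P(dormant | dormant) = 5/6.
P = 3/4 × 5/6 = 15/24 = 5/8.

5/8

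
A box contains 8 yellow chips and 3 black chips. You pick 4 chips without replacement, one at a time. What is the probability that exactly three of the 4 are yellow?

One ordering (yellow drawn first) has probability 8/11 × 7/10 × 6/9 × 3/8 = 1008/7920 = 7/55.
There are C(4,3) = 4 such orderings, each equally likely, so P = 4 × 7/55 = 28/55.

28/55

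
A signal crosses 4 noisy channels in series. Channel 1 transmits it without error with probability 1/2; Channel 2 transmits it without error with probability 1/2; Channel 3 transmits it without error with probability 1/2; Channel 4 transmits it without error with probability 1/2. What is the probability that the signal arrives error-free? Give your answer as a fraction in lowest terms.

1/16

Each stage is reached only if all earlier stages succeed, so
P = 1/2 × 1/2 × 1/2 × 1/2 = 1/16.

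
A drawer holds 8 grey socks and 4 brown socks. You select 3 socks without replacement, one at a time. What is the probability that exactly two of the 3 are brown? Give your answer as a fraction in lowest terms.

One ordering (brown drawn first) has probability 4/12 × 3/11 × 8/10 = 96/1320 = 4/55.
There are C(3,2) = 3 such orderings, each equally likely, so P = 3 × 4/55 = 12/55.

12/55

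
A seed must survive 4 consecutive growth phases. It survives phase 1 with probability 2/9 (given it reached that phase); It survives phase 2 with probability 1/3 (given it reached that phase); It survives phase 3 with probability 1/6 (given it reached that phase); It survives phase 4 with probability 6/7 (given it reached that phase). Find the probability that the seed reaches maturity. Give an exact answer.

2/189

Each stage is reached only if all earlier stages succeed, so
P = 2/9 × 1/3 × 1/6 × 6/7 = 12/1134 = 2/189.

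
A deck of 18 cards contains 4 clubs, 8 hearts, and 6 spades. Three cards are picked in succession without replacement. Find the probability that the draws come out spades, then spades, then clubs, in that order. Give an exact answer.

Multiply the probability of each draw given the previous ones:
P = 6/18 × 5/17 × 4/16 = 120/4896 = 5/204.

5/204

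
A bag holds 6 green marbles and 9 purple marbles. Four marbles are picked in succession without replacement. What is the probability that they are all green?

P = 6/15 × 5/14 × 4/13 × 3/12 = 360/32760 = 1/91.

1/91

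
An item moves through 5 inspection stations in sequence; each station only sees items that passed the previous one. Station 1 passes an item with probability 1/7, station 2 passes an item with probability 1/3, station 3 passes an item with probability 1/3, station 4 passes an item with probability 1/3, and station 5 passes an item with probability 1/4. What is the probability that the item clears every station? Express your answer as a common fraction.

Each stage is reached only if all earlier stages succeed, so
P = 1/7 × 1/3 × 1/3 × 1/3 × 1/4 = 1/756.

1/756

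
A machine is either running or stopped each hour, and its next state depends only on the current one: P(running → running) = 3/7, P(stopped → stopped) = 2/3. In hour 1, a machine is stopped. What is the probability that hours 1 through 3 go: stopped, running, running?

Hour 1 is given. For each transition, use the conditional probability from the current state:
P(running | stopped) = 1/3; P(running | running) = 3/7.
P = 1/3 × 3/7 = 3/21 = 1/7.

1/7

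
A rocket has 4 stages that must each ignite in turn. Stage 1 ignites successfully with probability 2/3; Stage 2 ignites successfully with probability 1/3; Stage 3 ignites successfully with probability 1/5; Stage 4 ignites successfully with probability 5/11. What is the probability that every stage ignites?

The events are sequential, so multiply the conditional probabilities:
P = 2/3 × 1/3 × 1/5 × 5/11 = 10/495 = 2/99.

2/99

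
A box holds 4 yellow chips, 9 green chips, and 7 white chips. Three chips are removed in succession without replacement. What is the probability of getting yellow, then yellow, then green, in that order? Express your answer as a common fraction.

3/190

Chain rule:
P = 4/20 × 3/19 × 9/18 = 108/6840 = 3/190.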